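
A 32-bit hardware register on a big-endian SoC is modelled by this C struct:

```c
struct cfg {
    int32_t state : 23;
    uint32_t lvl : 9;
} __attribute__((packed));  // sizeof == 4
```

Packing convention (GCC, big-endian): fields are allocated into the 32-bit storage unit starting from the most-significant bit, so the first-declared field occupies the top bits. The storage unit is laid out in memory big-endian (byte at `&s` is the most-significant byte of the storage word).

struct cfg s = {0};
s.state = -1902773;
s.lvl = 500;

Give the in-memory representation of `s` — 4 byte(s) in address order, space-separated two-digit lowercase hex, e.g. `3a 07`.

c5 ee 97 f4

[9+:23] state=-1902773 & 0x7fffff = 0x62f74b; word=0xc5ee9600
[0+:9] lvl=500 & 0x1ff = 0x1f4; word=0xc5ee97f4
word = 0xc5ee97f4 → big-endian bytes:
  [0]=0xc5  [1]=0xee  [2]=0x97  [3]=0xf4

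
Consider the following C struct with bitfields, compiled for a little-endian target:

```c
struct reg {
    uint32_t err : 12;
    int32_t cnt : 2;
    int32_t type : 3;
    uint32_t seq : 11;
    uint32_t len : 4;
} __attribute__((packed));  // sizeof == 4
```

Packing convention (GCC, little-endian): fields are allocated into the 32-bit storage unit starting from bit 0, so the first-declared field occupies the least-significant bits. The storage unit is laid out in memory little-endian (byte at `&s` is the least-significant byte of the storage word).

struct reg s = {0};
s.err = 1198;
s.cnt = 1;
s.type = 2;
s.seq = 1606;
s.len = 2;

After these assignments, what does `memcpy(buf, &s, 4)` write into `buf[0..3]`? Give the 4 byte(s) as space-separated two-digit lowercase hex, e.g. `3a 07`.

[0+:12] err=1198 & 0xfff = 0x4ae; word=0x000004ae
[12+:2] cnt=1 & 0x3 = 0x1; word=0x000014ae
[14+:3] type=2 & 0x7 = 0x2; word=0x000094ae
[17+:11] seq=1606 & 0x7ff = 0x646; word=0x0c8c94ae
[28+:4] len=2 & 0xf = 0x2; word=0x2c8c94ae
word = 0x2c8c94ae → little-endian bytes:
  [0]=0xae  [1]=0x94  [2]=0x8c  [3]=0x2c

ae 94 8c 2c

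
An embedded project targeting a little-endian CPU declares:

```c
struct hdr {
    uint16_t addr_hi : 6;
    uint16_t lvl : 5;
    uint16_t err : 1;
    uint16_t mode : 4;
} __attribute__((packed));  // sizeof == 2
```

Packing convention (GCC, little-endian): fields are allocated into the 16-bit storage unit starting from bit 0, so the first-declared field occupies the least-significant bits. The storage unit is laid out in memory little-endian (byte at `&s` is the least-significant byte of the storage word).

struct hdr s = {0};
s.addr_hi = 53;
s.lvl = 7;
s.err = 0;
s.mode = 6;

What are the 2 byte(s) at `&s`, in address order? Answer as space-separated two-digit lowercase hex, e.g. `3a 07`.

f5 61

addr_hi:6 = 53 → 0x35 << 0 → word 0x0035
lvl:5 = 7 → 0x7 << 6 → word 0x01f5
err:1 = 0 → 0x0 << 11 → word 0x01f5
mode:4 = 6 → 0x6 << 12 → word 0x61f5
word = 0x61f5 → little-endian bytes:
  [0]=0xf5  [1]=0x61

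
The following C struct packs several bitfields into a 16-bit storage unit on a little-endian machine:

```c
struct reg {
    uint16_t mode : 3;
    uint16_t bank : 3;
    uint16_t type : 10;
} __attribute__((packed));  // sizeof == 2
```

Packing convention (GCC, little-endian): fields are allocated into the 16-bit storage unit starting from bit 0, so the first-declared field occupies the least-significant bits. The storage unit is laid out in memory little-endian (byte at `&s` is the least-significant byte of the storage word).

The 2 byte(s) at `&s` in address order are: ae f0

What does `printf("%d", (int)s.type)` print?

[0]=0xae [1]=0xf0 (little-endian) → word 0xf0ae
mode [0+:3] = (word>>0) & 0x7 = 6
bank [3+:3] = (word>>3) & 0x7 = 5
type [6+:10] = (word>>6) & 0x3ff = 962  ←

962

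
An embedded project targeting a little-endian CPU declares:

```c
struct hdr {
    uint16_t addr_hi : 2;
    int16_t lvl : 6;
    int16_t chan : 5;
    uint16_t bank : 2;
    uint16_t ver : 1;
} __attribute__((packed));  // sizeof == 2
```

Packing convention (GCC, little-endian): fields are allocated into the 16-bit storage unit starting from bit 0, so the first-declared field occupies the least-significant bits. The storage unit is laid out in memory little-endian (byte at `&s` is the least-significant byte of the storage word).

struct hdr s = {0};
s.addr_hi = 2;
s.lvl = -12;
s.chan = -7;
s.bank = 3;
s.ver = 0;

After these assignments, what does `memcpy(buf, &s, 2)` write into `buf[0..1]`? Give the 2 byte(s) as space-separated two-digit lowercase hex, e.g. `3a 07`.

[0+:2] addr_hi=2 & 0x3 = 0x2; word=0x0002
[2+:6] lvl=-12 & 0x3f = 0x34; word=0x00d2
[8+:5] chan=-7 & 0x1f = 0x19; word=0x19d2
[13+:2] bank=3 & 0x3 = 0x3; word=0x79d2
[15+:1] ver=0 & 0x1 = 0x0; word=0x79d2
word = 0x79d2 → little-endian bytes:
  [0]=0xd2  [1]=0x79

d2 79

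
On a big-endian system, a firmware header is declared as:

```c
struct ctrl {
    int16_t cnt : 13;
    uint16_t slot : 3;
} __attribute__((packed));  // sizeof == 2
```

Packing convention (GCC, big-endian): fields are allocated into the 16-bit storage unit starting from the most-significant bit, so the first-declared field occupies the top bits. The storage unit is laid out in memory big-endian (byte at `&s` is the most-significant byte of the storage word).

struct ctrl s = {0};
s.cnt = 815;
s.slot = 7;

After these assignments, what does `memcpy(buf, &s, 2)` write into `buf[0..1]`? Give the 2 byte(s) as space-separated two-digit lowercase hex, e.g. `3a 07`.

cnt (13b) val=815 bits=0x32f at bit 3: 0x1978
slot (3b) val=7 bits=0x7 at bit 0: 0x197f
word = 0x197f → big-endian bytes:
  [0]=0x19  [1]=0x7f

19 7f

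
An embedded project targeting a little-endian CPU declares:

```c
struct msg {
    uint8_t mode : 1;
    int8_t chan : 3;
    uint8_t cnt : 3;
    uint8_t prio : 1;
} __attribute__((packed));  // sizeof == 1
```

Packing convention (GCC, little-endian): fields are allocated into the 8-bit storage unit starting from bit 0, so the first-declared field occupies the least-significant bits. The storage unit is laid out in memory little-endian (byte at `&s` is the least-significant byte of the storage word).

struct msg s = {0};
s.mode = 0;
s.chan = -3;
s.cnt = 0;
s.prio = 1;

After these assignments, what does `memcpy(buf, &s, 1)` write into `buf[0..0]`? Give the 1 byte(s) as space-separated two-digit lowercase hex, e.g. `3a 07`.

mode:1 = 0 → 0x0 << 0 → word 0x00
chan:3 = -3 → 0x5 << 1 → word 0x0a
cnt:3 = 0 → 0x0 << 4 → word 0x0a
prio:1 = 1 → 0x1 << 7 → word 0x8a
word = 0x8a → little-endian bytes:
  [0]=0x8a

8a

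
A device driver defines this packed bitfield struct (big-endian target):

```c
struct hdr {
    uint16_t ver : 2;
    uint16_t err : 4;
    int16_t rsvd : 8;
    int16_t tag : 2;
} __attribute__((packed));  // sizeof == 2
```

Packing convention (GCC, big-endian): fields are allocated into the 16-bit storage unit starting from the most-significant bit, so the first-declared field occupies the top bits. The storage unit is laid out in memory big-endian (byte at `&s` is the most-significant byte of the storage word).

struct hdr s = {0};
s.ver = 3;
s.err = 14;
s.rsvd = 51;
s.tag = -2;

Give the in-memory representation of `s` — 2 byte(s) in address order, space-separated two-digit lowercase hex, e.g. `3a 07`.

ver (2b) val=3 bits=0x3 at bit 14: 0xc000
err (4b) val=14 bits=0xe at bit 10: 0xf800
rsvd (8b) val=51 bits=0x33 at bit 2: 0xf8cc
tag (2b) val=-2 bits=0x2 at bit 0: 0xf8ce
word = 0xf8ce → big-endian bytes:
  [0]=0xf8  [1]=0xce

f8 ce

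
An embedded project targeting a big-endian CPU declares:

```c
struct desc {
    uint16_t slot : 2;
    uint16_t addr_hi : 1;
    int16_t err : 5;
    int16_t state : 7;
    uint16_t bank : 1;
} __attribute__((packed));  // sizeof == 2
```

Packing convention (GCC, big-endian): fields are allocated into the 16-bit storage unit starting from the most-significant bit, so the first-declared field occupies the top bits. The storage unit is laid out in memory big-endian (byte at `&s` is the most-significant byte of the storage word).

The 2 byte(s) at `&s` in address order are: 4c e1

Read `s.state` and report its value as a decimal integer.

[0]=0x4c [1]=0xe1 (big-endian) → word 0x4ce1
slot [14+:2] = (word>>14) & 0x3 = 1
addr_hi [13+:1] = (word>>13) & 0x1 = 0
err [8+:5] = (word>>8) & 0x1f = 12
state [1+:7] = (word>>1) & 0x7f = 112  ←
bank [0+:1] = (word>>0) & 0x1 = 1
state signed 7b, MSB=1: 112 - 128 = -16

-16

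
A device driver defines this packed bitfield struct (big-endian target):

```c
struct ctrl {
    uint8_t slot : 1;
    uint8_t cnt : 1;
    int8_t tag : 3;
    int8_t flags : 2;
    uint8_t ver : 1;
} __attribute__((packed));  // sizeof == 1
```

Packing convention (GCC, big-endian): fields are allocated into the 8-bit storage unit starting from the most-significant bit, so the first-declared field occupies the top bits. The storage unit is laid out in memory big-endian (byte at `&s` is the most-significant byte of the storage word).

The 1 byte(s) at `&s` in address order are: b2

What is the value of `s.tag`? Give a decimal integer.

-2

[0]=0xb2 (big-endian) → word 0xb2
slot [7+:1] = (word>>7) & 0x1 = 1
cnt [6+:1] = (word>>6) & 0x1 = 0
tag [3+:3] = (word>>3) & 0x7 = 6  ←
flags [1+:2] = (word>>1) & 0x3 = 1
ver [0+:1] = (word>>0) & 0x1 = 0
tag signed 3b, MSB=1: 6 - 8 = -2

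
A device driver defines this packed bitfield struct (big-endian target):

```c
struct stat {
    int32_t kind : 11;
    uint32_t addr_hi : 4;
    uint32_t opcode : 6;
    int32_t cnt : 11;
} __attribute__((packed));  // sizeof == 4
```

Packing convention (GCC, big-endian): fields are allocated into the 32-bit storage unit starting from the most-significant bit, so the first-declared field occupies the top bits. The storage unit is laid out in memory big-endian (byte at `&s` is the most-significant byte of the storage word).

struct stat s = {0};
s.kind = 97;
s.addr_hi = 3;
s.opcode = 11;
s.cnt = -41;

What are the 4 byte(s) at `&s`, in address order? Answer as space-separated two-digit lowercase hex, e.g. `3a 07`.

0c 26 5f d7

[21+:11] kind=97 & 0x7ff = 0x61; word=0x0c200000
[17+:4] addr_hi=3 & 0xf = 0x3; word=0x0c260000
[11+:6] opcode=11 & 0x3f = 0xb; word=0x0c265800
[0+:11] cnt=-41 & 0x7ff = 0x7d7; word=0x0c265fd7
word = 0x0c265fd7 → big-endian bytes:
  [0]=0x0c  [1]=0x26  [2]=0x5f  [3]=0xd7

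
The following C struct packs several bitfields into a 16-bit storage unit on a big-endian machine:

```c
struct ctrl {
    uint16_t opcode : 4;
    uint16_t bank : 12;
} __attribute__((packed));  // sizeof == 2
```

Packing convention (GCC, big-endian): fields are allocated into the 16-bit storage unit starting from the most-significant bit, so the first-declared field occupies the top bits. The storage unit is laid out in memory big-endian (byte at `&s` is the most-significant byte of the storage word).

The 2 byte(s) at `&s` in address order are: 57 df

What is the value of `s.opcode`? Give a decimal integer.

5

[0]=0x57 [1]=0xdf (big-endian) → word 0x57df
opcode:4 @ bit 12 → (0x57df>>12)&0xf = 0x5  ←
bank:12 @ bit 0 → (0x57df>>0)&0xfff = 0x7df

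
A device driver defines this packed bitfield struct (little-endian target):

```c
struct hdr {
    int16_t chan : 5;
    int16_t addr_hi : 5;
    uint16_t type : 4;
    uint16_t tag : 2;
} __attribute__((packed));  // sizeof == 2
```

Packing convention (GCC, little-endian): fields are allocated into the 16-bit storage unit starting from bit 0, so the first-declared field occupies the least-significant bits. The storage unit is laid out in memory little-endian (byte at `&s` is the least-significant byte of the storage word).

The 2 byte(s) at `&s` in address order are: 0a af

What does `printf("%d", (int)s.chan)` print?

10

[0]=0x0a [1]=0xaf (little-endian) → word 0xaf0a
chan:5 @ bit 0 → (0xaf0a>>0)&0x1f = 0xa  ←
addr_hi:5 @ bit 5 → (0xaf0a>>5)&0x1f = 0x18
type:4 @ bit 10 → (0xaf0a>>10)&0xf = 0xb
tag:2 @ bit 14 → (0xaf0a>>14)&0x3 = 0x2
chan signed 5b, MSB=0: value = 10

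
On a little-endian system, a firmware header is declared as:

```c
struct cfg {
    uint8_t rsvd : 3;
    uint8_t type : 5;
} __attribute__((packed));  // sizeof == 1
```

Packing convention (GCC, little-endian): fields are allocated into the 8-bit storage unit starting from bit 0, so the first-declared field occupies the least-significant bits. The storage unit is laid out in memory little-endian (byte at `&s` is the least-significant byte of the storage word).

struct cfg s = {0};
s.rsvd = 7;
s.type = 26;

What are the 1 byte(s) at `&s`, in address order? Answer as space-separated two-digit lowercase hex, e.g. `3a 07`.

d7

rsvd (3b) val=7 bits=0x7 at bit 0: 0x07
type (5b) val=26 bits=0x1a at bit 3: 0xd7
word = 0xd7 → little-endian bytes:
  [0]=0xd7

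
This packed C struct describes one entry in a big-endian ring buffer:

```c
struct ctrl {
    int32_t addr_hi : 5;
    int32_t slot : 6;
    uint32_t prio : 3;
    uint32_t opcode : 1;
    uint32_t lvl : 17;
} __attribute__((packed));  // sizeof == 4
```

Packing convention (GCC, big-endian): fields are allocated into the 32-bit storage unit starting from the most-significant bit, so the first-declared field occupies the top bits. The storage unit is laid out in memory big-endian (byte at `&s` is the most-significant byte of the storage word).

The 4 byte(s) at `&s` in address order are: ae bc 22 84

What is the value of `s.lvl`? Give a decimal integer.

[0]=0xae [1]=0xbc [2]=0x22 [3]=0x84 (big-endian) → word 0xaebc2284
addr_hi:5 @ bit 27 → (0xaebc2284>>27)&0x1f = 0x15
slot:6 @ bit 21 → (0xaebc2284>>21)&0x3f = 0x35
prio:3 @ bit 18 → (0xaebc2284>>18)&0x7 = 0x7
opcode:1 @ bit 17 → (0xaebc2284>>17)&0x1 = 0x0
lvl:17 @ bit 0 → (0xaebc2284>>0)&0x1ffff = 0x2284  ←

8836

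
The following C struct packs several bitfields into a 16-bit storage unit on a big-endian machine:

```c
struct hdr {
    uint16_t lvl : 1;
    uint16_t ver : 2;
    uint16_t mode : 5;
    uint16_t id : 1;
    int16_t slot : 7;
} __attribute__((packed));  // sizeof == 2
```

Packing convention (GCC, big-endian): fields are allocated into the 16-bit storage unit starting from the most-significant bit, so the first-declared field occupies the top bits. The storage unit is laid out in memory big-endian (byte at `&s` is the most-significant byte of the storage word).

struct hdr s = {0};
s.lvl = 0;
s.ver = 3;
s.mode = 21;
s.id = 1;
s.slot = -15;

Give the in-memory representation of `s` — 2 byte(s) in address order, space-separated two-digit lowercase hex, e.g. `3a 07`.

75 f1

lvl (1b) val=0 bits=0x0 at bit 15: 0x0000
ver (2b) val=3 bits=0x3 at bit 13: 0x6000
mode (5b) val=21 bits=0x15 at bit 8: 0x7500
id (1b) val=1 bits=0x1 at bit 7: 0x7580
slot (7b) val=-15 bits=0x71 at bit 0: 0x75f1
word = 0x75f1 → big-endian bytes:
  [0]=0x75  [1]=0xf1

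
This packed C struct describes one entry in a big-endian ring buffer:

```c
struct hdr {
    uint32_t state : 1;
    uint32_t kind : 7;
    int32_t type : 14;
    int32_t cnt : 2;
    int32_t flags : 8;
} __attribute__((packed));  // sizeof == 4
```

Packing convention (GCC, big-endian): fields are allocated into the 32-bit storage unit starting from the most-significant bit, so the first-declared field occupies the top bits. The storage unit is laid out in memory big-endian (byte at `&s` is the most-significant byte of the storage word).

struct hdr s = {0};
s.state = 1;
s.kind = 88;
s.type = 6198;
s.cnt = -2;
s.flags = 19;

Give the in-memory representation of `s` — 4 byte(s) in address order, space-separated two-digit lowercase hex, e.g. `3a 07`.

state (1b) val=1 bits=0x1 at bit 31: 0x80000000
kind (7b) val=88 bits=0x58 at bit 24: 0xd8000000
type (14b) val=6198 bits=0x1836 at bit 10: 0xd860d800
cnt (2b) val=-2 bits=0x2 at bit 8: 0xd860da00
flags (8b) val=19 bits=0x13 at bit 0: 0xd860da13
word = 0xd860da13 → big-endian bytes:
  [0]=0xd8  [1]=0x60  [2]=0xda  [3]=0x13

d8 60 da 13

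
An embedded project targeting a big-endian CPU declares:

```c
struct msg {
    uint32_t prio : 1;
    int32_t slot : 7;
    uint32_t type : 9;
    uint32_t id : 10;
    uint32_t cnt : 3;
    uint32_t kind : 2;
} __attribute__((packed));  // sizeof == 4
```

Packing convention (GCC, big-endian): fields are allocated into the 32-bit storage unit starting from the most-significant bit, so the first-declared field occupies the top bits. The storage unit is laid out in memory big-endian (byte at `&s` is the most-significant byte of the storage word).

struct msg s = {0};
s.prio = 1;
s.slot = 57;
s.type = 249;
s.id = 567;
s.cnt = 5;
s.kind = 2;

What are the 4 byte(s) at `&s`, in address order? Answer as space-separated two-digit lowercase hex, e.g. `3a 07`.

b9 7c c6 f6

prio:1 = 1 → 0x1 << 31 → word 0x80000000
slot:7 = 57 → 0x39 << 24 → word 0xb9000000
type:9 = 249 → 0xf9 << 15 → word 0xb97c8000
id:10 = 567 → 0x237 << 5 → word 0xb97cc6e0
cnt:3 = 5 → 0x5 << 2 → word 0xb97cc6f4
kind:2 = 2 → 0x2 << 0 → word 0xb97cc6f6
word = 0xb97cc6f6 → big-endian bytes:
  [0]=0xb9  [1]=0x7c  [2]=0xc6  [3]=0xf6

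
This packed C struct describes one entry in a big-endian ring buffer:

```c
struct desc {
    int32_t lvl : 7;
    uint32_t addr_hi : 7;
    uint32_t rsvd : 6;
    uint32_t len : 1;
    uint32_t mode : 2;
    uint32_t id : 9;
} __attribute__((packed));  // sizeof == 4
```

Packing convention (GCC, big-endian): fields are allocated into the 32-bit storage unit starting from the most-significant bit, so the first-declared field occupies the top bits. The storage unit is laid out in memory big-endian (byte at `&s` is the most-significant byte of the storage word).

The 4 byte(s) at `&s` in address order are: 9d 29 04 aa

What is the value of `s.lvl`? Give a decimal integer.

[0]=0x9d [1]=0x29 [2]=0x04 [3]=0xaa (big-endian) → word 0x9d2904aa
lvl:7 @ bit 25 → (0x9d2904aa>>25)&0x7f = 0x4e  ←
addr_hi:7 @ bit 18 → (0x9d2904aa>>18)&0x7f = 0x4a
rsvd:6 @ bit 12 → (0x9d2904aa>>12)&0x3f = 0x10
len:1 @ bit 11 → (0x9d2904aa>>11)&0x1 = 0x0
mode:2 @ bit 9 → (0x9d2904aa>>9)&0x3 = 0x2
id:9 @ bit 0 → (0x9d2904aa>>0)&0x1ff = 0xaa
lvl signed 7b, MSB=1: 78 - 128 = -50

-50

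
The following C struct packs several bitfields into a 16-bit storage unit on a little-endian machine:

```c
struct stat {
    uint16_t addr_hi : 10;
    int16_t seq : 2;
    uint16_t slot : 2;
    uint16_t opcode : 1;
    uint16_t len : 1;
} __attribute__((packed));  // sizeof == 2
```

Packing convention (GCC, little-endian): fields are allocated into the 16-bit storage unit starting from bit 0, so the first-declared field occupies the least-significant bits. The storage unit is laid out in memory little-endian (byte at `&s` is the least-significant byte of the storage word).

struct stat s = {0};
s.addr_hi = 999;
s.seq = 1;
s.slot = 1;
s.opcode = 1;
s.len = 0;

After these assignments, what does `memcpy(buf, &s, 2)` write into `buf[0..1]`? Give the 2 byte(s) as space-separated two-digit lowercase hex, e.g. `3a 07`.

e7 57

addr_hi (10b) val=999 bits=0x3e7 at bit 0: 0x03e7
seq (2b) val=1 bits=0x1 at bit 10: 0x07e7
slot (2b) val=1 bits=0x1 at bit 12: 0x17e7
opcode (1b) val=1 bits=0x1 at bit 14: 0x57e7
len (1b) val=0 bits=0x0 at bit 15: 0x57e7
word = 0x57e7 → little-endian bytes:
  [0]=0xe7  [1]=0x57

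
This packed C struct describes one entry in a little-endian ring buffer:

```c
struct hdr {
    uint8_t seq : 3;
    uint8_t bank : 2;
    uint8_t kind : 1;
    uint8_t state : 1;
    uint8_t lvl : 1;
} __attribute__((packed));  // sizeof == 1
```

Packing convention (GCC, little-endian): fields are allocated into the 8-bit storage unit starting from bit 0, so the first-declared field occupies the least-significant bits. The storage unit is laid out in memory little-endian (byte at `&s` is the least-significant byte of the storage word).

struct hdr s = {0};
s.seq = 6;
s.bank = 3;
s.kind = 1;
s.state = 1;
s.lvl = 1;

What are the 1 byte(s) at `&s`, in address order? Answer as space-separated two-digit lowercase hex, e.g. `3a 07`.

fe

seq:3 = 6 → 0x6 << 0 → word 0x06
bank:2 = 3 → 0x3 << 3 → word 0x1e
kind:1 = 1 → 0x1 << 5 → word 0x3e
state:1 = 1 → 0x1 << 6 → word 0x7e
lvl:1 = 1 → 0x1 << 7 → word 0xfe
word = 0xfe → little-endian bytes:
  [0]=0xfe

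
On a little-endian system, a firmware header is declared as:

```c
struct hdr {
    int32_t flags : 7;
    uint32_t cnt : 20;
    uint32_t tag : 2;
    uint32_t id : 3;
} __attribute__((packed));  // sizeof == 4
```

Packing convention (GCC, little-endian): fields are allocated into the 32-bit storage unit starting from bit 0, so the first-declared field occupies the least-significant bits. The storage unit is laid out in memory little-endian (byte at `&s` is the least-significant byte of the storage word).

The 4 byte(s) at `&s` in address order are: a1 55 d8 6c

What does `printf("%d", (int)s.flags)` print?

33

[0]=0xa1 [1]=0x55 [2]=0xd8 [3]=0x6c (little-endian) → word 0x6cd855a1
flags:7 @ bit 0 → (0x6cd855a1>>0)&0x7f = 0x21  ←
cnt:20 @ bit 7 → (0x6cd855a1>>7)&0xfffff = 0x9b0ab
tag:2 @ bit 27 → (0x6cd855a1>>27)&0x3 = 0x1
id:3 @ bit 29 → (0x6cd855a1>>29)&0x7 = 0x3
flags signed 7b, MSB=0: value = 33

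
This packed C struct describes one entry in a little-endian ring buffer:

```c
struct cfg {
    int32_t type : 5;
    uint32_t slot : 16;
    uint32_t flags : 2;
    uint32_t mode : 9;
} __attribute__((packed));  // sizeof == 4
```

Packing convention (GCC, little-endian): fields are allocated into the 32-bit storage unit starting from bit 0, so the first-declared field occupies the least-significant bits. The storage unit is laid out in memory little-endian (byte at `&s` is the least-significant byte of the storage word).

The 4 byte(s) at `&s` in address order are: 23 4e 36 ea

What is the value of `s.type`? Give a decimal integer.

3

[0]=0x23 [1]=0x4e [2]=0x36 [3]=0xea (little-endian) → word 0xea364e23
type [0+:5] = (word>>0) & 0x1f = 3  ←
slot [5+:16] = (word>>5) & 0xffff = 45681
flags [21+:2] = (word>>21) & 0x3 = 1
mode [23+:9] = (word>>23) & 0x1ff = 468
type signed 5b, MSB=0: value = 3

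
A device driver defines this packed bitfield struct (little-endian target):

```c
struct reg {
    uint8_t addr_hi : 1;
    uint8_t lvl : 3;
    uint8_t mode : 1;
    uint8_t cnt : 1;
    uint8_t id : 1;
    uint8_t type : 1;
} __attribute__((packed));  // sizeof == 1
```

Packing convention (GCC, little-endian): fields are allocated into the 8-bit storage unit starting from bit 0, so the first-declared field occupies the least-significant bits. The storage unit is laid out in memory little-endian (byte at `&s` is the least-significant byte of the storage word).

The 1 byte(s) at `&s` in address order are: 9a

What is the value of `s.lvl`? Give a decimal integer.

5

[0]=0x9a (little-endian) → word 0x9a
addr_hi:1 @ bit 0 → (0x9a>>0)&0x1 = 0x0
lvl:3 @ bit 1 → (0x9a>>1)&0x7 = 0x5  ←
mode:1 @ bit 4 → (0x9a>>4)&0x1 = 0x1
cnt:1 @ bit 5 → (0x9a>>5)&0x1 = 0x0
id:1 @ bit 6 → (0x9a>>6)&0x1 = 0x0
type:1 @ bit 7 → (0x9a>>7)&0x1 = 0x1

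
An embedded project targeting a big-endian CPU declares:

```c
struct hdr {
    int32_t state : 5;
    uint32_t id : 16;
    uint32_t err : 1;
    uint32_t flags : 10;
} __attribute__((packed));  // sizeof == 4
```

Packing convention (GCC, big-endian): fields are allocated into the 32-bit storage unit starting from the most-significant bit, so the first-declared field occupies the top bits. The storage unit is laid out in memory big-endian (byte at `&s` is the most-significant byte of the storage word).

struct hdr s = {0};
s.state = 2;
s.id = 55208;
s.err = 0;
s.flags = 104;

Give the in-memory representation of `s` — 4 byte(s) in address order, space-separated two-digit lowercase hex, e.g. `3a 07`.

16 bd 40 68

state (5b) val=2 bits=0x2 at bit 27: 0x10000000
id (16b) val=55208 bits=0xd7a8 at bit 11: 0x16bd4000
err (1b) val=0 bits=0x0 at bit 10: 0x16bd4000
flags (10b) val=104 bits=0x68 at bit 0: 0x16bd4068
word = 0x16bd4068 → big-endian bytes:
  [0]=0x16  [1]=0xbd  [2]=0x40  [3]=0x68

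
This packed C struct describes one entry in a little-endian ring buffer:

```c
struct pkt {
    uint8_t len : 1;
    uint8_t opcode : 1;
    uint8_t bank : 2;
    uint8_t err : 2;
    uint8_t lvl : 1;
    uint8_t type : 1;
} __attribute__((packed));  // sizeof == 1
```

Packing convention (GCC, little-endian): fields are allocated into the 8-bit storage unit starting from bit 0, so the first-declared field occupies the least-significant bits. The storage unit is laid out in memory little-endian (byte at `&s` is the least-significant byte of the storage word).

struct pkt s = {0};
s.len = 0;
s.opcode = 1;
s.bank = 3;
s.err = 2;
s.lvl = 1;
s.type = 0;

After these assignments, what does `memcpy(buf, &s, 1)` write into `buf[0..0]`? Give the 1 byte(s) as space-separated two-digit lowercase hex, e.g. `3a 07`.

len (1b) val=0 bits=0x0 at bit 0: 0x00
opcode (1b) val=1 bits=0x1 at bit 1: 0x02
bank (2b) val=3 bits=0x3 at bit 2: 0x0e
err (2b) val=2 bits=0x2 at bit 4: 0x2e
lvl (1b) val=1 bits=0x1 at bit 6: 0x6e
type (1b) val=0 bits=0x0 at bit 7: 0x6e
word = 0x6e → little-endian bytes:
  [0]=0x6e

6e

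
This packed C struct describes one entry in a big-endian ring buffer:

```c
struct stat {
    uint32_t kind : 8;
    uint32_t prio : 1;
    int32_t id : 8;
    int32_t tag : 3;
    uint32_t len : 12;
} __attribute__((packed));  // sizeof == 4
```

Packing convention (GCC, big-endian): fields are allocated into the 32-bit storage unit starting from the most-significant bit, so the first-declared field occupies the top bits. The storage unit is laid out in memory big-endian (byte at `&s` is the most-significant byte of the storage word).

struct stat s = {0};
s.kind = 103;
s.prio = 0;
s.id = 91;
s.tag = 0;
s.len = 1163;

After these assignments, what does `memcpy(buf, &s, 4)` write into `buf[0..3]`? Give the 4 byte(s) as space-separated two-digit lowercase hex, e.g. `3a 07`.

67 2d 84 8b

[24+:8] kind=103 & 0xff = 0x67; word=0x67000000
[23+:1] prio=0 & 0x1 = 0x0; word=0x67000000
[15+:8] id=91 & 0xff = 0x5b; word=0x672d8000
[12+:3] tag=0 & 0x7 = 0x0; word=0x672d8000
[0+:12] len=1163 & 0xfff = 0x48b; word=0x672d848b
word = 0x672d848b → big-endian bytes:
  [0]=0x67  [1]=0x2d  [2]=0x84  [3]=0x8b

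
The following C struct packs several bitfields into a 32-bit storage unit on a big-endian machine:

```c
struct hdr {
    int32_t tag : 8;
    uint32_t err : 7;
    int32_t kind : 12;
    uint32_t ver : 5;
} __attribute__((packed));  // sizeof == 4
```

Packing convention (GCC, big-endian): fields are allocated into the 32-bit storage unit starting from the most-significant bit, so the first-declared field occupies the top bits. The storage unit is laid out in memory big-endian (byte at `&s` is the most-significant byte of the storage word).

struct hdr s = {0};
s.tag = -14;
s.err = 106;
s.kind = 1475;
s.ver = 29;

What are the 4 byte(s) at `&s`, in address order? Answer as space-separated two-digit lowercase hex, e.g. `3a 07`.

f2 d4 b8 7d

tag (8b) val=-14 bits=0xf2 at bit 24: 0xf2000000
err (7b) val=106 bits=0x6a at bit 17: 0xf2d40000
kind (12b) val=1475 bits=0x5c3 at bit 5: 0xf2d4b860
ver (5b) val=29 bits=0x1d at bit 0: 0xf2d4b87d
word = 0xf2d4b87d → big-endian bytes:
  [0]=0xf2  [1]=0xd4  [2]=0xb8  [3]=0x7d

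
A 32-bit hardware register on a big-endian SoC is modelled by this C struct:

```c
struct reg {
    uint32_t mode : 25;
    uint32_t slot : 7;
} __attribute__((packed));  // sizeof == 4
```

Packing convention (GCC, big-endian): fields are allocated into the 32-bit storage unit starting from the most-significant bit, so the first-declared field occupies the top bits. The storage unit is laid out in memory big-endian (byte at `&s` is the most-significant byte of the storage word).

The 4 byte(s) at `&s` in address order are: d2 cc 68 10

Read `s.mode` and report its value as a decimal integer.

27629776

[0]=0xd2 [1]=0xcc [2]=0x68 [3]=0x10 (big-endian) → word 0xd2cc6810
mode:25 @ bit 7 → (0xd2cc6810>>7)&0x1ffffff = 0x1a598d0  ←
slot:7 @ bit 0 → (0xd2cc6810>>0)&0x7f = 0x10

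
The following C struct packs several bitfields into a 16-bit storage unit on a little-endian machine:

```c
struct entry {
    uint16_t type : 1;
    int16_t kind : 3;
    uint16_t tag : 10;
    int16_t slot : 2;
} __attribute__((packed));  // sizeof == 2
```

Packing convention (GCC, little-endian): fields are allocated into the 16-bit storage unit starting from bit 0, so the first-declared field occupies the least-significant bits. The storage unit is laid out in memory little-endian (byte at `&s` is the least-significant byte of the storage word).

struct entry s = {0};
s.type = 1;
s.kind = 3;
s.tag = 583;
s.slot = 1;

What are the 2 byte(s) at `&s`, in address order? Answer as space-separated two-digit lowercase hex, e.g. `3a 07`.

type:1 = 1 → 0x1 << 0 → word 0x0001
kind:3 = 3 → 0x3 << 1 → word 0x0007
tag:10 = 583 → 0x247 << 4 → word 0x2477
slot:2 = 1 → 0x1 << 14 → word 0x6477
word = 0x6477 → little-endian bytes:
  [0]=0x77  [1]=0x64

77 64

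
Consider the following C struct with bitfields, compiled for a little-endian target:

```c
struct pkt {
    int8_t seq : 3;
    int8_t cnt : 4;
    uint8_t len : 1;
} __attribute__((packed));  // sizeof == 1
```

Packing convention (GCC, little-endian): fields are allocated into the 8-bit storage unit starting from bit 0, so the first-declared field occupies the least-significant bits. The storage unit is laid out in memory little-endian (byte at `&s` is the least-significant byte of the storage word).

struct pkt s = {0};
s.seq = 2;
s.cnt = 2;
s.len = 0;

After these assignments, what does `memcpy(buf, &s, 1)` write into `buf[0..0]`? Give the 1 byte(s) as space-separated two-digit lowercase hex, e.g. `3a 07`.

12

seq (3b) val=2 bits=0x2 at bit 0: 0x02
cnt (4b) val=2 bits=0x2 at bit 3: 0x12
len (1b) val=0 bits=0x0 at bit 7: 0x12
word = 0x12 → little-endian bytes:
  [0]=0x12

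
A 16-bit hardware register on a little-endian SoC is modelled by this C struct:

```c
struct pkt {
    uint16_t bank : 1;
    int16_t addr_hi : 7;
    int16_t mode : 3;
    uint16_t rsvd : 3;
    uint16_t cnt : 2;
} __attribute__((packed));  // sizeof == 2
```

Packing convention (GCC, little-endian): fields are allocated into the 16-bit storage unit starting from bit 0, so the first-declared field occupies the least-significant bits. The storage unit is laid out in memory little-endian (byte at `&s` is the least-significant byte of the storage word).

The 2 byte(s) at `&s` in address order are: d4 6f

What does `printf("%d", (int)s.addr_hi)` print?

-22

[0]=0xd4 [1]=0x6f (little-endian) → word 0x6fd4
bank [0+:1] = (word>>0) & 0x1 = 0
addr_hi [1+:7] = (word>>1) & 0x7f = 106  ←
mode [8+:3] = (word>>8) & 0x7 = 7
rsvd [11+:3] = (word>>11) & 0x7 = 5
cnt [14+:2] = (word>>14) & 0x3 = 1
addr_hi signed 7b, MSB=1: 106 - 128 = -22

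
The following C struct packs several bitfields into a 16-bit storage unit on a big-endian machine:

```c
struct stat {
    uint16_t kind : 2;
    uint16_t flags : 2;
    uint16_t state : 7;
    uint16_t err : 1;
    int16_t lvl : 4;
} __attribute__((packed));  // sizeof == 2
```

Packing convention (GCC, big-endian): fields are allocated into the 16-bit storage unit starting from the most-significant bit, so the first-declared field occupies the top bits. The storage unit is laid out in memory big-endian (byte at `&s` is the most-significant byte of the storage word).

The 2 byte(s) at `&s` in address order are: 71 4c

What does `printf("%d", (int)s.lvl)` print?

[0]=0x71 [1]=0x4c (big-endian) → word 0x714c
kind:2 @ bit 14 → (0x714c>>14)&0x3 = 0x1
flags:2 @ bit 12 → (0x714c>>12)&0x3 = 0x3
state:7 @ bit 5 → (0x714c>>5)&0x7f = 0xa
err:1 @ bit 4 → (0x714c>>4)&0x1 = 0x0
lvl:4 @ bit 0 → (0x714c>>0)&0xf = 0xc  ←
lvl signed 4b, MSB=1: 12 - 16 = -4

-4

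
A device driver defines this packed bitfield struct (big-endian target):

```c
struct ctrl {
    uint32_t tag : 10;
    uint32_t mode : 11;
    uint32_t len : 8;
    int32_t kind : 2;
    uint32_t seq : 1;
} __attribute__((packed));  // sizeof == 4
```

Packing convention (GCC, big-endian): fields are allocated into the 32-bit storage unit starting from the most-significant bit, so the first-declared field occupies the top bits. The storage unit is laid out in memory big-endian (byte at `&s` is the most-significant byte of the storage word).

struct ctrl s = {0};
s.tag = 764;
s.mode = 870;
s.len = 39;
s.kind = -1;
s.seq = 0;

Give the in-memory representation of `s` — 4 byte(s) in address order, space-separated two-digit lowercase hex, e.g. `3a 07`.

bf 1b 31 3e

[22+:10] tag=764 & 0x3ff = 0x2fc; word=0xbf000000
[11+:11] mode=870 & 0x7ff = 0x366; word=0xbf1b3000
[3+:8] len=39 & 0xff = 0x27; word=0xbf1b3138
[1+:2] kind=-1 & 0x3 = 0x3; word=0xbf1b313e
[0+:1] seq=0 & 0x1 = 0x0; word=0xbf1b313e
word = 0xbf1b313e → big-endian bytes:
  [0]=0xbf  [1]=0x1b  [2]=0x31  [3]=0x3e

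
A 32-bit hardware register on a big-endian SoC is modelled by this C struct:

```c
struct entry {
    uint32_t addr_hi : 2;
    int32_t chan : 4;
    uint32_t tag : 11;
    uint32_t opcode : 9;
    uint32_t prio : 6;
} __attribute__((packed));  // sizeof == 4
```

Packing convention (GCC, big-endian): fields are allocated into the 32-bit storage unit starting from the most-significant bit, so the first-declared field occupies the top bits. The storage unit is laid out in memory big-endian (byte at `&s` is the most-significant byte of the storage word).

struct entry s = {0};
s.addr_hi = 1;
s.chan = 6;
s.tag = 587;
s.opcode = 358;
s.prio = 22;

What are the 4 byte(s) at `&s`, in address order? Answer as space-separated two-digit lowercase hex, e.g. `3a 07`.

59 25 d9 96

addr_hi:2 = 1 → 0x1 << 30 → word 0x40000000
chan:4 = 6 → 0x6 << 26 → word 0x58000000
tag:11 = 587 → 0x24b << 15 → word 0x59258000
opcode:9 = 358 → 0x166 << 6 → word 0x5925d980
prio:6 = 22 → 0x16 << 0 → word 0x5925d996
word = 0x5925d996 → big-endian bytes:
  [0]=0x59  [1]=0x25  [2]=0xd9  [3]=0x96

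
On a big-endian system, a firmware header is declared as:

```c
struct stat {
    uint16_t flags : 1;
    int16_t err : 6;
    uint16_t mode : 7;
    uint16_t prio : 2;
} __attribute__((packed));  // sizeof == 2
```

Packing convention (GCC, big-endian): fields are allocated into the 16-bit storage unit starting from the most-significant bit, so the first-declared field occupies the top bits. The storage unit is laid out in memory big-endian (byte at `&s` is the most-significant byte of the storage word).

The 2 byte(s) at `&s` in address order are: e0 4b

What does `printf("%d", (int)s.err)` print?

-16

[0]=0xe0 [1]=0x4b (big-endian) → word 0xe04b
flags [15+:1] = (word>>15) & 0x1 = 1
err [9+:6] = (word>>9) & 0x3f = 48  ←
mode [2+:7] = (word>>2) & 0x7f = 18
prio [0+:2] = (word>>0) & 0x3 = 3
err signed 6b, MSB=1: 48 - 64 = -16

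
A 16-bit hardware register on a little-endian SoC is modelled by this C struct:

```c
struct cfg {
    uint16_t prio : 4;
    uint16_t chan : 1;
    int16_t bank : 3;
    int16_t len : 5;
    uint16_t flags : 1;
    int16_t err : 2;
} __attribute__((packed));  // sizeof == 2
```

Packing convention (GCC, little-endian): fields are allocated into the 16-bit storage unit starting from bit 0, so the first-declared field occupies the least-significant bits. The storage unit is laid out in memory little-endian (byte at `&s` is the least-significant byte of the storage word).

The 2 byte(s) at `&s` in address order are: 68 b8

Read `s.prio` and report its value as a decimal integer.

8

[0]=0x68 [1]=0xb8 (little-endian) → word 0xb868
prio [0+:4] = (word>>0) & 0xf = 8  ←
chan [4+:1] = (word>>4) & 0x1 = 0
bank [5+:3] = (word>>5) & 0x7 = 3
len [8+:5] = (word>>8) & 0x1f = 24
flags [13+:1] = (word>>13) & 0x1 = 1
err [14+:2] = (word>>14) & 0x3 = 2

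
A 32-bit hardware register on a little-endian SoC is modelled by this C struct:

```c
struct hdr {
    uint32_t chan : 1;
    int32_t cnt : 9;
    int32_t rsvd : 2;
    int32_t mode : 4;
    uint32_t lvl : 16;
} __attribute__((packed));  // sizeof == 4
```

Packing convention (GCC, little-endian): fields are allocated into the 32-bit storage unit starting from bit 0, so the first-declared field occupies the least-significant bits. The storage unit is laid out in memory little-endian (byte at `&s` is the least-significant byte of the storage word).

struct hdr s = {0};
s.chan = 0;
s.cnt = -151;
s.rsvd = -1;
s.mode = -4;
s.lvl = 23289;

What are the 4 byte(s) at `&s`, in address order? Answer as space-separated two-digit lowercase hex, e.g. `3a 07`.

d2 ce f9 5a

chan (1b) val=0 bits=0x0 at bit 0: 0x00000000
cnt (9b) val=-151 bits=0x169 at bit 1: 0x000002d2
rsvd (2b) val=-1 bits=0x3 at bit 10: 0x00000ed2
mode (4b) val=-4 bits=0xc at bit 12: 0x0000ced2
lvl (16b) val=23289 bits=0x5af9 at bit 16: 0x5af9ced2
word = 0x5af9ced2 → little-endian bytes:
  [0]=0xd2  [1]=0xce  [2]=0xf9  [3]=0x5a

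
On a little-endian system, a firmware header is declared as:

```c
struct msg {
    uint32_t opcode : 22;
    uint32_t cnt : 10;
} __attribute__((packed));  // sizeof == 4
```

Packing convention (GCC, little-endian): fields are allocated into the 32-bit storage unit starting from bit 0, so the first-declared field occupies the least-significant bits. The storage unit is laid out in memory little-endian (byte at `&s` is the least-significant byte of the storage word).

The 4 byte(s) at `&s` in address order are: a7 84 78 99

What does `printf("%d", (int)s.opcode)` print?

[0]=0xa7 [1]=0x84 [2]=0x78 [3]=0x99 (little-endian) → word 0x997884a7
opcode [0+:22] = (word>>0) & 0x3fffff = 3703975  ←
cnt [22+:10] = (word>>22) & 0x3ff = 613

3703975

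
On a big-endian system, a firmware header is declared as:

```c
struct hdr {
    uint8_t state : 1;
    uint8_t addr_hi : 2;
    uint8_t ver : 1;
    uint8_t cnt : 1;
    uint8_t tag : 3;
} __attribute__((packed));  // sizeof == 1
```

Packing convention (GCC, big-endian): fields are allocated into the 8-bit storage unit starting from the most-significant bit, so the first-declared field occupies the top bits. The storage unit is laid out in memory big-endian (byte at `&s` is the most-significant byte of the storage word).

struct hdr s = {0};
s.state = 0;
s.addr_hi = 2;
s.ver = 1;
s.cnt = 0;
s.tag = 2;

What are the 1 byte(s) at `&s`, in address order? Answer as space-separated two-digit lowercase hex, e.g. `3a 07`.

[7+:1] state=0 & 0x1 = 0x0; word=0x00
[5+:2] addr_hi=2 & 0x3 = 0x2; word=0x40
[4+:1] ver=1 & 0x1 = 0x1; word=0x50
[3+:1] cnt=0 & 0x1 = 0x0; word=0x50
[0+:3] tag=2 & 0x7 = 0x2; word=0x52
word = 0x52 → big-endian bytes:
  [0]=0x52

52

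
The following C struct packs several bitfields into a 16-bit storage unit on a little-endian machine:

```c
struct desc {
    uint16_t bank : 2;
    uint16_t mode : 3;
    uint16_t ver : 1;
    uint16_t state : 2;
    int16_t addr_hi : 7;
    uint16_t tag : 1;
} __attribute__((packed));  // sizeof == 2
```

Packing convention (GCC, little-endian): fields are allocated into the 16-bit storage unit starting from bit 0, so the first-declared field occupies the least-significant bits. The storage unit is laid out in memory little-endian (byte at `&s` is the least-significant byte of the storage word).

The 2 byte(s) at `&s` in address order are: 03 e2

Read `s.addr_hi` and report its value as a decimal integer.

[0]=0x03 [1]=0xe2 (little-endian) → word 0xe203
bank [0+:2] = (word>>0) & 0x3 = 3
mode [2+:3] = (word>>2) & 0x7 = 0
ver [5+:1] = (word>>5) & 0x1 = 0
state [6+:2] = (word>>6) & 0x3 = 0
addr_hi [8+:7] = (word>>8) & 0x7f = 98  ←
tag [15+:1] = (word>>15) & 0x1 = 1
addr_hi signed 7b, MSB=1: 98 - 128 = -30

-30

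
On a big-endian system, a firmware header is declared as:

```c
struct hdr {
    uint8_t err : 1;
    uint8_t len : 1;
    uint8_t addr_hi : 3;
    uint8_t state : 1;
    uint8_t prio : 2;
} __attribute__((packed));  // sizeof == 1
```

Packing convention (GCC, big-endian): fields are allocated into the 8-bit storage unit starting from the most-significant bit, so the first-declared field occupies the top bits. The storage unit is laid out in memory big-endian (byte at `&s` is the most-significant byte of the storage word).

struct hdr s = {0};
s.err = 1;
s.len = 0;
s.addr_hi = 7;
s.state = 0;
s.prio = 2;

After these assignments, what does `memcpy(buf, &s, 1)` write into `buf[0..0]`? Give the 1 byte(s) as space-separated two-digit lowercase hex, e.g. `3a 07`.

ba

err:1 = 1 → 0x1 << 7 → word 0x80
len:1 = 0 → 0x0 << 6 → word 0x80
addr_hi:3 = 7 → 0x7 << 3 → word 0xb8
state:1 = 0 → 0x0 << 2 → word 0xb8
prio:2 = 2 → 0x2 << 0 → word 0xba
word = 0xba → big-endian bytes:
  [0]=0xba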